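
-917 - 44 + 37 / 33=-959.88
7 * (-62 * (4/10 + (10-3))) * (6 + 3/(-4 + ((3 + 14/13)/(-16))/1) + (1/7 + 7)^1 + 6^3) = -1082134856/1475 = -733650.75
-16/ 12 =-4/ 3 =-1.33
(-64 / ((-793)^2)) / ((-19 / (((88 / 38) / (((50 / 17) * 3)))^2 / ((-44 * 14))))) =-101728 / 169835214583125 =-0.00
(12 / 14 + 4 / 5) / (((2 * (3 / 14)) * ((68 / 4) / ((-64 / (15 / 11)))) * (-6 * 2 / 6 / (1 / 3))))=20416 / 11475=1.78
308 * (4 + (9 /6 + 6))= 3542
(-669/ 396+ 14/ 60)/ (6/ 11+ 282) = -961/ 186480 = -0.01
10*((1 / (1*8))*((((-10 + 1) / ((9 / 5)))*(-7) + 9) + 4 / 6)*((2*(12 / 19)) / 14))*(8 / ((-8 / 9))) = -6030 / 133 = -45.34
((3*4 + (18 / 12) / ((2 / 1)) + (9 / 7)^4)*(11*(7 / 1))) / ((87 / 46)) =12539945 / 19894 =630.34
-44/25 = -1.76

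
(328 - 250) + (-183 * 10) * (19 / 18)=-5561 / 3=-1853.67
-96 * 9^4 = -629856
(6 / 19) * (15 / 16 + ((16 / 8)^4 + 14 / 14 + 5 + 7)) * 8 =1437 / 19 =75.63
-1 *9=-9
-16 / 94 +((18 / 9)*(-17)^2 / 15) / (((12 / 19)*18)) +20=1767917 / 76140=23.22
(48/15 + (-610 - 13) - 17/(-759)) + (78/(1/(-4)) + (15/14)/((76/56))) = -930.99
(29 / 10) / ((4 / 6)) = 87 / 20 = 4.35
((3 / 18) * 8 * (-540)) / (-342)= 40 / 19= 2.11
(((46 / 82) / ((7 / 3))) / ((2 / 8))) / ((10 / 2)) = 0.19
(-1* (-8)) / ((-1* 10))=-4 / 5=-0.80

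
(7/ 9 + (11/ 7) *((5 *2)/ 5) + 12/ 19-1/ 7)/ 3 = 754/ 513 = 1.47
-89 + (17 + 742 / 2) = 299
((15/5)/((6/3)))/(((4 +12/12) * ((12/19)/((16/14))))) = 19/35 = 0.54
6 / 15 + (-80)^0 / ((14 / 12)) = 44 / 35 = 1.26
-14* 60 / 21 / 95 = -0.42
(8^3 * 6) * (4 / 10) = 6144 / 5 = 1228.80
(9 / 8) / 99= 1 / 88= 0.01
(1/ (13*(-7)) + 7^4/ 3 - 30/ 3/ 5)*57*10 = 41408980/ 91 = 455043.74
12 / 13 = 0.92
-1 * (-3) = 3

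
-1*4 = -4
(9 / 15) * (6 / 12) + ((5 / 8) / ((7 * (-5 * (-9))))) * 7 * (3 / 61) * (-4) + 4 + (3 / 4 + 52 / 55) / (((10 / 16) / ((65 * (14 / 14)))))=1817986 / 10065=180.62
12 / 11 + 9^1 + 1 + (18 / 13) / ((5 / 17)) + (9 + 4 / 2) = 19161 / 715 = 26.80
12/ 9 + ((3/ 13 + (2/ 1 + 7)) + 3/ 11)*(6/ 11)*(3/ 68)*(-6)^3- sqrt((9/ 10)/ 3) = -3855880/ 80223- sqrt(30)/ 10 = -48.61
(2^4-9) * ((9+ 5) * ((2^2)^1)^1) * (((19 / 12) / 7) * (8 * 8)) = 17024 / 3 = 5674.67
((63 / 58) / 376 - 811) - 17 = -828.00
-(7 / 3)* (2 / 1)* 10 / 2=-70 / 3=-23.33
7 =7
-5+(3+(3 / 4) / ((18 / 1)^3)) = -15551 / 7776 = -2.00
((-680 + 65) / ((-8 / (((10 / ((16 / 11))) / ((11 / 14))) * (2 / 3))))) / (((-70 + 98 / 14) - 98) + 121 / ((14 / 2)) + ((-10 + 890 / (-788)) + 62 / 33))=-326512725 / 111375608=-2.93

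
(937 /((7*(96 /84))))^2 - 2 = 877841 /64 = 13716.27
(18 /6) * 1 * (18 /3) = 18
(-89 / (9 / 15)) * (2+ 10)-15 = -1795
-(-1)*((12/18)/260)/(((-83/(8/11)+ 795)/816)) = 1088/354055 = 0.00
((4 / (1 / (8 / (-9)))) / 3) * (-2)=64 / 27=2.37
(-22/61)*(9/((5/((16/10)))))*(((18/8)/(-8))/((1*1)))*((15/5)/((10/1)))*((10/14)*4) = 2673/10675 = 0.25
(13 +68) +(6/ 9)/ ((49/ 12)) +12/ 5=20473/ 245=83.56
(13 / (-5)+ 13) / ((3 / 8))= 416 / 15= 27.73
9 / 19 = 0.47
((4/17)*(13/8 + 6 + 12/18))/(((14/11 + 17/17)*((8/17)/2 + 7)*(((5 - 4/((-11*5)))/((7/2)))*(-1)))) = -168553/2059020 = -0.08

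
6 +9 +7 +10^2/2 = 72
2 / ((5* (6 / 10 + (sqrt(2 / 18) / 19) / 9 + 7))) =1026 / 19499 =0.05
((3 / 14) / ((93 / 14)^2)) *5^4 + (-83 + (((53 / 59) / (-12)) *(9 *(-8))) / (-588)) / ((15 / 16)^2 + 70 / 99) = -16517739842834 / 335015396835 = -49.30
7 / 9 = 0.78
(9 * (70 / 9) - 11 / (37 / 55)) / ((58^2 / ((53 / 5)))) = 21041 / 124468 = 0.17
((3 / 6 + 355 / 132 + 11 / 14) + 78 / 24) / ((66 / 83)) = 138527 / 15246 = 9.09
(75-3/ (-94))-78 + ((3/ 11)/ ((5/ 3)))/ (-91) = -1397241/ 470470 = -2.97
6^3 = 216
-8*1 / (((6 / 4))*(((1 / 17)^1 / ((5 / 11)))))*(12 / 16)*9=-3060 / 11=-278.18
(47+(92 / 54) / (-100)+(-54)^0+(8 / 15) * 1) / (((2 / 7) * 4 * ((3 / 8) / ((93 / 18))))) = 14212849 / 24300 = 584.89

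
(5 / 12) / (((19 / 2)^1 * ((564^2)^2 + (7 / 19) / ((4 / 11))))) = 10 / 23070194869479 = 0.00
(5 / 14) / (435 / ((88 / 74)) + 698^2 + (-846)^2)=22 / 74122405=0.00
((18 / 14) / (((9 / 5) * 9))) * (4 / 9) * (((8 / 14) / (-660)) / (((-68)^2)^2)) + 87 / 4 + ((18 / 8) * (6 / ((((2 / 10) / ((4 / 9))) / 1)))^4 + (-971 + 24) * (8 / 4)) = 48475312108522991 / 700117121088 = 69238.86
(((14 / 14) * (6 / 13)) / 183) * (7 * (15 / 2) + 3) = 111 / 793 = 0.14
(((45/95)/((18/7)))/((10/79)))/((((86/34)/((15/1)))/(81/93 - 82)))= -70930545/101308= -700.15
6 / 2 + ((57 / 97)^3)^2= 2533212462036 / 832972004929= 3.04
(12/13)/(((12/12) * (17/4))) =48/221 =0.22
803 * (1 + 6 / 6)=1606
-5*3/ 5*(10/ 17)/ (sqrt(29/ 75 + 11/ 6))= -50*sqrt(222)/ 629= -1.18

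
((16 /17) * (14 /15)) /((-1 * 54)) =-112 /6885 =-0.02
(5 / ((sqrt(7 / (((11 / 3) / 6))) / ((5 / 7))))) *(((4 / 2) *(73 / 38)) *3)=1825 *sqrt(154) / 1862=12.16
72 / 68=18 / 17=1.06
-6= -6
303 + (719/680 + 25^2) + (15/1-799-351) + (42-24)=-127801/680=-187.94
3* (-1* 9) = -27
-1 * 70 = -70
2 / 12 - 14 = -83 / 6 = -13.83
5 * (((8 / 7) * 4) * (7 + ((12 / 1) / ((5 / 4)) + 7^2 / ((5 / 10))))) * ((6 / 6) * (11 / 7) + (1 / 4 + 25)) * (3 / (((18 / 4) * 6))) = 1147528 / 147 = 7806.31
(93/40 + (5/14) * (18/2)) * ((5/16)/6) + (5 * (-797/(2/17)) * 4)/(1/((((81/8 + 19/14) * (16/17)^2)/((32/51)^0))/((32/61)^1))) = -11432494653/4352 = -2626951.90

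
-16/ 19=-0.84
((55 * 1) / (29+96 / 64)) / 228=55 / 6954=0.01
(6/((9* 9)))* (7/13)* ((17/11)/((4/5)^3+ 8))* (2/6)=2125/880308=0.00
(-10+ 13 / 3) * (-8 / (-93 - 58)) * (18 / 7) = -816 / 1057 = -0.77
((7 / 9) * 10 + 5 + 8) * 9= 187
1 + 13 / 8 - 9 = -51 / 8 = -6.38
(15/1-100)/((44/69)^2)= -404685/1936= -209.03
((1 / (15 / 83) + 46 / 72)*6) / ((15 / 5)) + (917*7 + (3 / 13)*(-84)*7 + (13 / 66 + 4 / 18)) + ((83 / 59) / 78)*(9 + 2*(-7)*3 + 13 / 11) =796726682 / 126555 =6295.50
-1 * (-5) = 5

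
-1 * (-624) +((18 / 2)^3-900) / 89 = 55365 / 89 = 622.08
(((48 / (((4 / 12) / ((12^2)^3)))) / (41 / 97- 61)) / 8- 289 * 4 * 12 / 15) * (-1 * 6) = 39142216416 / 7345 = 5329096.86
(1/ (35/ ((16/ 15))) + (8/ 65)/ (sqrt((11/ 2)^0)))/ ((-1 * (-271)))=1048/ 1849575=0.00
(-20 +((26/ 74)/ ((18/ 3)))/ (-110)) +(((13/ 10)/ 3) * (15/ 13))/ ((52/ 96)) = -6056329/ 317460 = -19.08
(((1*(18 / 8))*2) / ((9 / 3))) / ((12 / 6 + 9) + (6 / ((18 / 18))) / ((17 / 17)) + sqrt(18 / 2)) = 3 / 40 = 0.08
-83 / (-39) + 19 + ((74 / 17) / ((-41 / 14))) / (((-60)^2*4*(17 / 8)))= 1464533033 / 69316650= 21.13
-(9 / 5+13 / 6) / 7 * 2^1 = -17 / 15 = -1.13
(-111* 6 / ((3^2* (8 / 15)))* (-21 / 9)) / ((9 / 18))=1295 / 2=647.50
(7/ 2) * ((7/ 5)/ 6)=49/ 60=0.82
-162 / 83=-1.95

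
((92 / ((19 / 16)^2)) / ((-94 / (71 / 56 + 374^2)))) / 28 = -2882590736 / 831383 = -3467.22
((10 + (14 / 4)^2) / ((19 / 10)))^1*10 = 2225 / 19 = 117.11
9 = 9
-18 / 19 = -0.95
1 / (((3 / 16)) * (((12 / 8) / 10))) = 320 / 9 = 35.56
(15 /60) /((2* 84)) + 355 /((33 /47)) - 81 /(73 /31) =84757537 /179872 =471.21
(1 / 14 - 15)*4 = -418 / 7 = -59.71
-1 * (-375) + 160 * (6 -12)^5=-1243785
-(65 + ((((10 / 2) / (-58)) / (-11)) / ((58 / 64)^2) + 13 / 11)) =-17757752 / 268279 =-66.19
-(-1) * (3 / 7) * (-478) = -1434 / 7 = -204.86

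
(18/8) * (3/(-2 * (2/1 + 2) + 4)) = -1.69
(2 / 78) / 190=1 / 7410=0.00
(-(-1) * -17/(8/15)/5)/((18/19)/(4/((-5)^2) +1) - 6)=551/448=1.23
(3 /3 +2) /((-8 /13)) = -39 /8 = -4.88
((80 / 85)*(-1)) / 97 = -16 / 1649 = -0.01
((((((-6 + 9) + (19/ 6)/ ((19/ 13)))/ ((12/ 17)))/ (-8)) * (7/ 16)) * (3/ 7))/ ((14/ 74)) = -19499/ 21504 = -0.91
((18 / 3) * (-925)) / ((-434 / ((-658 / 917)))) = -260850 / 28427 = -9.18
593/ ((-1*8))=-593/ 8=-74.12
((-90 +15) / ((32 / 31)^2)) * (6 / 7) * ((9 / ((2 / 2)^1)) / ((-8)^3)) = 1.06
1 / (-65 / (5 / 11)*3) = -1 / 429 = -0.00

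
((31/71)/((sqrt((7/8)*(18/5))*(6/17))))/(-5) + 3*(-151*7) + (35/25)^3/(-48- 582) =-35673799/11250- 527*sqrt(35)/22365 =-3171.14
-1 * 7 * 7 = -49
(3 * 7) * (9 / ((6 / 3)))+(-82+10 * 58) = 1185 / 2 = 592.50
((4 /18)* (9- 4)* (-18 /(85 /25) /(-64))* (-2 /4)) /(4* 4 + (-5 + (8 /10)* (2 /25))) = -0.00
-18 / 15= -6 / 5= -1.20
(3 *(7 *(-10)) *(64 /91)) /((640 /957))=-2871 /13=-220.85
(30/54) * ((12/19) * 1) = 20/57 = 0.35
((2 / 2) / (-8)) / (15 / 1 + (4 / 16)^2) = -2 / 241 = -0.01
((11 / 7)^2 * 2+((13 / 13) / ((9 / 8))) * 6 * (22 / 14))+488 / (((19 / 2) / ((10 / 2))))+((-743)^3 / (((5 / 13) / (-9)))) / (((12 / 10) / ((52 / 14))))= 82975007483813 / 2793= 29708201748.59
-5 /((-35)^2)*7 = -0.03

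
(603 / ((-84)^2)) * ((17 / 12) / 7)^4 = 5595907 / 39033114624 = 0.00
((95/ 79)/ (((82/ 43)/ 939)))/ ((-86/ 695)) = -61997475/ 12956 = -4785.23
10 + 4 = 14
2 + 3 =5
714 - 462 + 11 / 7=1775 / 7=253.57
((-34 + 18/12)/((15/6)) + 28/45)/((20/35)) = -3899/180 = -21.66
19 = 19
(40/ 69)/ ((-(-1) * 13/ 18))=240/ 299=0.80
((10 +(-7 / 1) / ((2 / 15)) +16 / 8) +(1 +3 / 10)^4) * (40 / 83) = -376439 / 20750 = -18.14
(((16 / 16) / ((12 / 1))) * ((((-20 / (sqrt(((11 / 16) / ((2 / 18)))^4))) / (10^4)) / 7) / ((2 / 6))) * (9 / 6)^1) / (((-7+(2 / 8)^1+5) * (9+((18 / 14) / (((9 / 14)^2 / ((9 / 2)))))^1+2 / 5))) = 32 / 468242775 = 0.00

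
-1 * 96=-96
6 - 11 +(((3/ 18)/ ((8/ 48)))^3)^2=-4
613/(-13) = -613/13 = -47.15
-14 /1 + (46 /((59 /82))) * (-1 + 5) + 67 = 18215 /59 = 308.73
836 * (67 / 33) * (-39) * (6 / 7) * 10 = -3971760 / 7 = -567394.29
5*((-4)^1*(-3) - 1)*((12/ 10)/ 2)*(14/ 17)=462/ 17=27.18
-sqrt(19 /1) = -sqrt(19) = -4.36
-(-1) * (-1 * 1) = -1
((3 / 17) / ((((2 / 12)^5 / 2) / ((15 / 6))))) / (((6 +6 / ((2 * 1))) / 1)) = 12960 / 17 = 762.35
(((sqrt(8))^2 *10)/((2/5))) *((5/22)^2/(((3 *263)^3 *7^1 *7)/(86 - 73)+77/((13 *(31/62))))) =3250/582428285747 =0.00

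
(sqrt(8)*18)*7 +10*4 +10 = 50 +252*sqrt(2) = 406.38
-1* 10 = -10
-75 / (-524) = 75 / 524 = 0.14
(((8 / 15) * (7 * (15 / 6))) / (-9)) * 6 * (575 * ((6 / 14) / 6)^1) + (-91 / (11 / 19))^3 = -46521752701 / 11979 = -3883609.04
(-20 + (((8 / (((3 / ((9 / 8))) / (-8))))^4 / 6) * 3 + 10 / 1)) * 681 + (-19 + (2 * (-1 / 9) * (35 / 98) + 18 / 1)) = 112962916.92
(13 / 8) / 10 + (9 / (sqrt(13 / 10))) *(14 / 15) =13 / 80 + 42 *sqrt(130) / 65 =7.53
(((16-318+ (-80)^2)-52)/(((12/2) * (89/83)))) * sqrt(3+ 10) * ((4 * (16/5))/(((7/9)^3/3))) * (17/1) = 199008975168 * sqrt(13)/152635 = 4700999.54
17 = 17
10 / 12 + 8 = 53 / 6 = 8.83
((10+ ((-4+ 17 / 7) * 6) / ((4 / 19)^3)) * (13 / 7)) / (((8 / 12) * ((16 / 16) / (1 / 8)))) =-348.38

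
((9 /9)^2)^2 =1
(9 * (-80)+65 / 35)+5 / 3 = -15046 / 21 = -716.48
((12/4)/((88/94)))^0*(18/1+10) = 28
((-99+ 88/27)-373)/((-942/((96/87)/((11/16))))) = 3239936/4056723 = 0.80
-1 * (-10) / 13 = 10 / 13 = 0.77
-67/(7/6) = -402/7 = -57.43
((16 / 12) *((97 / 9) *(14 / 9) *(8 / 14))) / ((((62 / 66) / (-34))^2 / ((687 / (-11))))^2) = 85500409572.60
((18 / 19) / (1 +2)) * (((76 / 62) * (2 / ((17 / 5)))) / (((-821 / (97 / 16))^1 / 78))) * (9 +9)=-1021410 / 432667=-2.36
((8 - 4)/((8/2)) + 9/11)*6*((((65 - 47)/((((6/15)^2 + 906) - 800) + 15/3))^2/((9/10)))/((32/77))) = 843750/1103263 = 0.76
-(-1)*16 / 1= 16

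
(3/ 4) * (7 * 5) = 105/ 4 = 26.25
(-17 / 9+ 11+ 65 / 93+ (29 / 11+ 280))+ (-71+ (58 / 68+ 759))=102394661 / 104346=981.30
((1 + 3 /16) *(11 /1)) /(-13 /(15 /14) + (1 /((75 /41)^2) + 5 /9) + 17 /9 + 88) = 1175625 /7074896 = 0.17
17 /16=1.06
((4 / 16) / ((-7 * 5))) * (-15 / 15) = 1 / 140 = 0.01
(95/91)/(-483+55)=-95/38948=-0.00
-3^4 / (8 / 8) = -81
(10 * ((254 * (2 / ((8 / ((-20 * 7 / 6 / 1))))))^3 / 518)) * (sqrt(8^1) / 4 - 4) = 250926917500 / 999 - 62731729375 * sqrt(2) / 1998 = 206775661.93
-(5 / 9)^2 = -25 / 81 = -0.31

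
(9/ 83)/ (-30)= -3/ 830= -0.00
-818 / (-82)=409 / 41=9.98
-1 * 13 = -13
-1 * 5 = -5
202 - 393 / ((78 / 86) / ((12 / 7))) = -49214 / 91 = -540.81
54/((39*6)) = 3/13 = 0.23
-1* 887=-887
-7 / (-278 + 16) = 7 / 262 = 0.03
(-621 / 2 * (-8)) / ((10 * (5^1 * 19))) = 1242 / 475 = 2.61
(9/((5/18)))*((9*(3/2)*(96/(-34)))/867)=-34992/24565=-1.42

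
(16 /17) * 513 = 8208 /17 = 482.82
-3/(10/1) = -3/10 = -0.30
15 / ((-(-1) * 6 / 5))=12.50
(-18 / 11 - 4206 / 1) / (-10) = 23142 / 55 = 420.76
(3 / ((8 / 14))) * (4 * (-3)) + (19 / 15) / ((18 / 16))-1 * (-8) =-7273 / 135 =-53.87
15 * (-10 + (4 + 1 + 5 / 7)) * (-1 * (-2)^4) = 7200 / 7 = 1028.57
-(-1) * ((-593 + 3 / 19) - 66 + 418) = -4576 / 19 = -240.84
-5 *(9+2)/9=-55/9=-6.11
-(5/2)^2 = -25/4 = -6.25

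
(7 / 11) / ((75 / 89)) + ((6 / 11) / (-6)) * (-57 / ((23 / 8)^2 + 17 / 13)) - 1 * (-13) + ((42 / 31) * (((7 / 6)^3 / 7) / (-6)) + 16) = 3285917609 / 108642600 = 30.25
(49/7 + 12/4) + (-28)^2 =794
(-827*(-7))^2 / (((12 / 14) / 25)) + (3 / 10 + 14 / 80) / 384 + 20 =15013609715219 / 15360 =977448549.17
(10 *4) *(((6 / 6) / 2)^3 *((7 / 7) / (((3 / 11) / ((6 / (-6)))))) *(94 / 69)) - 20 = -9310 / 207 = -44.98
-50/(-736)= 25/368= 0.07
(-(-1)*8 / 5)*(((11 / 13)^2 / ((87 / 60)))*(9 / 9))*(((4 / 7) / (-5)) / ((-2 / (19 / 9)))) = 147136 / 1543815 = 0.10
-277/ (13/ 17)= -4709/ 13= -362.23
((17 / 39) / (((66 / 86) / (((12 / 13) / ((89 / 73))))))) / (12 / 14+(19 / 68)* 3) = 101603152 / 400556871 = 0.25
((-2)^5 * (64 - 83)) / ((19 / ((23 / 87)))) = 736 / 87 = 8.46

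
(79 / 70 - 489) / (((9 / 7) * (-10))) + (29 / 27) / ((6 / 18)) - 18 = 20851 / 900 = 23.17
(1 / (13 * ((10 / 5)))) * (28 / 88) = 7 / 572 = 0.01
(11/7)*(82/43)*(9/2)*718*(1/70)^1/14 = 1457181/147490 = 9.88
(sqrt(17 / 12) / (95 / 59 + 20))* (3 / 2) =59* sqrt(51) / 5100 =0.08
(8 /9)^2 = 64 /81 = 0.79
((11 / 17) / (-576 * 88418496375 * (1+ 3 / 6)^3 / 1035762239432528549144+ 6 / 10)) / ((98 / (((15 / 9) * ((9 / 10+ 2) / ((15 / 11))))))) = 9271657393287608874863 / 237707368203539767506048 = 0.04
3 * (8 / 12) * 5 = 10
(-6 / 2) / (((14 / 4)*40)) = -3 / 140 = -0.02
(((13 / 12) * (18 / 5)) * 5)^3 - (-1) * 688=64823 / 8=8102.88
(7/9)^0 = 1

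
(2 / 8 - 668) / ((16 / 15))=-40065 / 64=-626.02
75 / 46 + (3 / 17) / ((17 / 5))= 22365 / 13294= 1.68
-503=-503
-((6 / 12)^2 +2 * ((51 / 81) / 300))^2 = -4239481 / 65610000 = -0.06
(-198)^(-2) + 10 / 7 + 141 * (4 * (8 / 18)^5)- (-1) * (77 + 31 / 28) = 2978075659 / 33343002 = 89.32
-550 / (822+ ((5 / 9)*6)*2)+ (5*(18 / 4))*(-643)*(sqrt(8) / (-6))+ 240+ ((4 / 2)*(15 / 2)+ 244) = 56312 / 113+ 9645*sqrt(2) / 2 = 7318.38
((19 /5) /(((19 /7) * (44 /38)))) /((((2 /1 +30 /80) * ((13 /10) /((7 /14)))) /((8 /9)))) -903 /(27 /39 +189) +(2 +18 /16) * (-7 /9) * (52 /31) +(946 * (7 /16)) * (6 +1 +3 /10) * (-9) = -11893884154943 /437271120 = -27200.25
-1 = -1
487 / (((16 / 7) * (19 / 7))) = 23863 / 304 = 78.50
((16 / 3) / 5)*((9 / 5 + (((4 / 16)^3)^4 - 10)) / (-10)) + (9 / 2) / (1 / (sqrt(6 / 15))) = 229288617 / 262144000 + 9*sqrt(10) / 10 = 3.72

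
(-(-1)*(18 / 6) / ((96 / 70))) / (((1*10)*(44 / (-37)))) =-259 / 1408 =-0.18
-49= -49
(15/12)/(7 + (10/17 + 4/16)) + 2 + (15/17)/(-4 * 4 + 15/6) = 170773/81549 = 2.09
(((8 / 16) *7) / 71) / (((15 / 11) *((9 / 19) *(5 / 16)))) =11704 / 47925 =0.24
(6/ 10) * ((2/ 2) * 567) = 1701/ 5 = 340.20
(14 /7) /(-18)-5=-46 /9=-5.11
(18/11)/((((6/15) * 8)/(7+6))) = 585/88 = 6.65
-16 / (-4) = 4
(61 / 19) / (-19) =-61 / 361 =-0.17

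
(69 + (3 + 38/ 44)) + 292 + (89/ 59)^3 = 1664086551/ 4518338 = 368.30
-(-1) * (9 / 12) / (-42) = -1 / 56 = -0.02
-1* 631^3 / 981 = -251239591 / 981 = -256105.60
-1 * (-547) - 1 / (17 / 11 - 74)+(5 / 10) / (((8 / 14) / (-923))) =-1661657 / 6376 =-260.61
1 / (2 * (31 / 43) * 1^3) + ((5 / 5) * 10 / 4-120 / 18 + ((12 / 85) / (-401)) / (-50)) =-275235817 / 79247625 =-3.47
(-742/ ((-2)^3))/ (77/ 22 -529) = -371/ 2102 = -0.18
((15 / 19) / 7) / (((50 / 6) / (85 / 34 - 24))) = -387 / 1330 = -0.29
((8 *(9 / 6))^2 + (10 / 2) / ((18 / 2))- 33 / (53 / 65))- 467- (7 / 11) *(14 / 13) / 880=-10892167493 / 30012840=-362.92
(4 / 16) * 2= 1 / 2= 0.50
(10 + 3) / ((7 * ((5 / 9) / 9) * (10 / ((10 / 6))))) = 351 / 70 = 5.01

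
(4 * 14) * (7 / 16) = 49 / 2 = 24.50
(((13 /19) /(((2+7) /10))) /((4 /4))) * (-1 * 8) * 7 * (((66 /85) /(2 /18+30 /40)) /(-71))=0.54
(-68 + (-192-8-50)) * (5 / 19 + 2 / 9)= -8798 / 57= -154.35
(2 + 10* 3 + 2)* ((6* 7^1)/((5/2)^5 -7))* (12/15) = 60928/4835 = 12.60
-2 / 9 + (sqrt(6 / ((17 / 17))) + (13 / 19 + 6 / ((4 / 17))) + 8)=sqrt(6) + 11615 / 342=36.41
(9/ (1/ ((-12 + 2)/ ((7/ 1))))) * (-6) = 540/ 7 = 77.14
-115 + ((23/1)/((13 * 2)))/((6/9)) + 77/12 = -107.26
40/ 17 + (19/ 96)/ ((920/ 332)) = 910009/ 375360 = 2.42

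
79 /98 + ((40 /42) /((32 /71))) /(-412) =388091 /484512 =0.80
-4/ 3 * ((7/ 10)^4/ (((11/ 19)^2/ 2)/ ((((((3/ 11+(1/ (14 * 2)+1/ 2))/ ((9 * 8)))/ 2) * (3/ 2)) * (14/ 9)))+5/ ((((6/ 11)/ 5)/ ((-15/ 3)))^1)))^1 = 71941163/ 48623946250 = 0.00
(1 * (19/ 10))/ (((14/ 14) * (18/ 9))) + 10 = 219/ 20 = 10.95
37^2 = 1369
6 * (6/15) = 12/5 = 2.40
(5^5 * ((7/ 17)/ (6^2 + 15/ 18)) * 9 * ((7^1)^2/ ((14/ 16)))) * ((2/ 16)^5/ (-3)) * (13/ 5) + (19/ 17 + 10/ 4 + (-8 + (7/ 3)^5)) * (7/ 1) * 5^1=326038566805/ 143824896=2266.91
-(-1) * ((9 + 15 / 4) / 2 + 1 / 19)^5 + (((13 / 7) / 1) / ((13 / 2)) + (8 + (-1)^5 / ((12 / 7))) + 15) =18732246153278053 / 1703873052672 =10993.92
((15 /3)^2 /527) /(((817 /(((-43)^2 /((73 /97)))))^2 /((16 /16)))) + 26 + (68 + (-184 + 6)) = -84726475067 /1013826263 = -83.57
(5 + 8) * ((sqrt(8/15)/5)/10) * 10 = 26 * sqrt(30)/75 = 1.90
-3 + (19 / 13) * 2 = -1 / 13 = -0.08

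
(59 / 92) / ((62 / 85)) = 5015 / 5704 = 0.88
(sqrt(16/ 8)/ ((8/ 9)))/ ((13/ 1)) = 0.12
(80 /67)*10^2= 8000 /67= 119.40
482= 482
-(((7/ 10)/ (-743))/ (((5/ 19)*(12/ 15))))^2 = -17689/ 883278400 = -0.00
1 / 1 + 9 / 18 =3 / 2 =1.50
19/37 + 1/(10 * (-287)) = 54493/106190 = 0.51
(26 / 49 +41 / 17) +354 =297333 / 833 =356.94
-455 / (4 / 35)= -15925 / 4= -3981.25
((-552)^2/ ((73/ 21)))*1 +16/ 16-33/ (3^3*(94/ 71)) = 5413376009/ 61758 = 87654.65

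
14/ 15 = 0.93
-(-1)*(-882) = -882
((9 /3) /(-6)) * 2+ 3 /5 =-2 /5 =-0.40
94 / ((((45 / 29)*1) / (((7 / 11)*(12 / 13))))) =76328 / 2145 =35.58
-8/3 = -2.67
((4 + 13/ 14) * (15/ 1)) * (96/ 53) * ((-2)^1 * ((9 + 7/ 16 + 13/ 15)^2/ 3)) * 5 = -140661767/ 2968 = -47392.78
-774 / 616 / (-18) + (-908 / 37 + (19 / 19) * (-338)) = -8261433 / 22792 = -362.47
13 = 13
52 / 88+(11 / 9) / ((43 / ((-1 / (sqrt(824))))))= 13 / 22 -11 * sqrt(206) / 159444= 0.59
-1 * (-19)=19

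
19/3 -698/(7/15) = -31277/21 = -1489.38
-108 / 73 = -1.48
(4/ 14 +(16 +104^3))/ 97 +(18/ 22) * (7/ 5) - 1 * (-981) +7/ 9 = 12579.63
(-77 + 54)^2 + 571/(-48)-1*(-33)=26405/48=550.10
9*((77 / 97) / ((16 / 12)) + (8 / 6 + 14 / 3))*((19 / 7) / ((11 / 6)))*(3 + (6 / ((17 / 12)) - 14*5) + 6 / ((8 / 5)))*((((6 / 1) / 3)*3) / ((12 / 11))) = -28524.51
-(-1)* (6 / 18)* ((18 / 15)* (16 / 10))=16 / 25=0.64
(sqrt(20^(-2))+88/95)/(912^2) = 371/316062720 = 0.00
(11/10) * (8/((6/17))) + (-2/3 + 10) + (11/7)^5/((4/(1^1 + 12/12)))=19693361/504210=39.06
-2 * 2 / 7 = -4 / 7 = -0.57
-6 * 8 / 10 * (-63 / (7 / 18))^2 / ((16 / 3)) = -118098 / 5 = -23619.60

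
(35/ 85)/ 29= 0.01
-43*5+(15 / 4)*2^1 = -415 / 2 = -207.50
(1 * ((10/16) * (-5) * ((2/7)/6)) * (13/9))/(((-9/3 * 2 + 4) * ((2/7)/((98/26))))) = 1225/864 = 1.42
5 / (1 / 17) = 85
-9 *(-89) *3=2403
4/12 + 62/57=27/19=1.42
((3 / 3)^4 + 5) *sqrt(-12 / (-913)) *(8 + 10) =216 *sqrt(2739) / 913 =12.38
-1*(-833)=833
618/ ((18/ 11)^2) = 12463/ 54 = 230.80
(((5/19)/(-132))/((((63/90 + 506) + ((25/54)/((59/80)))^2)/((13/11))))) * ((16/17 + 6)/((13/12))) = -14972129100/502930498038089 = -0.00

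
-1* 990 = -990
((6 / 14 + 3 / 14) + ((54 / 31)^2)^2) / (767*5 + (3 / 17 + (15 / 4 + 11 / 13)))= 6254519674 / 2438148080697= 0.00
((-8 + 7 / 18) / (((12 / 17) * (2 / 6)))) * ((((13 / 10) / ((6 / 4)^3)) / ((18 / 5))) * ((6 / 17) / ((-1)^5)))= 1781 / 1458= 1.22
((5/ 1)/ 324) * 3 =5/ 108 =0.05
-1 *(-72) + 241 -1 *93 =220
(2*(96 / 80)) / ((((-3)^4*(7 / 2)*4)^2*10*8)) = 1 / 42865200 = 0.00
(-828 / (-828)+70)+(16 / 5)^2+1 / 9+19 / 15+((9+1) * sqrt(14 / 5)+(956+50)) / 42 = sqrt(70) / 21+167848 / 1575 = 106.97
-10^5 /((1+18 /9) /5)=-500000 /3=-166666.67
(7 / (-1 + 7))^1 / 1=1.17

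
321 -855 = -534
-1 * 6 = -6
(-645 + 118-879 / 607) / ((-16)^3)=1253 / 9712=0.13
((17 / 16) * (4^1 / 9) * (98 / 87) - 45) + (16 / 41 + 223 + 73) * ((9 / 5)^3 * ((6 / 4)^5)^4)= 3023213364181997033 / 525975552000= 5747821.08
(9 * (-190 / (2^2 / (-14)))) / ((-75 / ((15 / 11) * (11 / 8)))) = -1197 / 8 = -149.62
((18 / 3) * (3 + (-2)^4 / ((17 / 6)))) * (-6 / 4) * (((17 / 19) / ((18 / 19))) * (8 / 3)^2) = -522.67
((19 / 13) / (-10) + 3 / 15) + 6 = 787 / 130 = 6.05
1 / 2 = 0.50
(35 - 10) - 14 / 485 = 12111 / 485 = 24.97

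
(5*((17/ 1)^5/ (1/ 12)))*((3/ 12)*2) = 42595710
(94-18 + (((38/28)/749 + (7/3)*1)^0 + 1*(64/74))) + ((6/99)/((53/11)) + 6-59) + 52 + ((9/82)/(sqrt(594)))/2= sqrt(66)/3608 + 452270/5883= 76.88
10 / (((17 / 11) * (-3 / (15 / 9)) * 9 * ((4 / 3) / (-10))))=1375 / 459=3.00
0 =0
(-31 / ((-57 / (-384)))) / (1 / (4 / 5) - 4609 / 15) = 238080 / 348859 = 0.68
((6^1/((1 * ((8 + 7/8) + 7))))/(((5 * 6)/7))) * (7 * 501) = 196392/635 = 309.28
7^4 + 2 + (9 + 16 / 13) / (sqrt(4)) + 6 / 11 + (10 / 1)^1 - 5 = 690307 / 286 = 2413.66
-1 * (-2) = 2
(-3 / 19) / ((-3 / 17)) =17 / 19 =0.89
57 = 57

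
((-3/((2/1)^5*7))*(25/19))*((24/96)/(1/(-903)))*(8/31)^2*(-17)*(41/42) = -2247825/511252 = -4.40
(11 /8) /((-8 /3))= -33 /64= -0.52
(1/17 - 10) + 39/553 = -92794/9401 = -9.87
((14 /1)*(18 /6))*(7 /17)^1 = 294 /17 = 17.29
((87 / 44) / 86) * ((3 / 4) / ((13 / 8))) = 261 / 24596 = 0.01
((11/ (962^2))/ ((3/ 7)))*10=385/ 1388166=0.00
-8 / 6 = -4 / 3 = -1.33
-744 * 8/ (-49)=5952/ 49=121.47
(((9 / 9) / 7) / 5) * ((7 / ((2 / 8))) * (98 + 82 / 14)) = 2908 / 35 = 83.09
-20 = -20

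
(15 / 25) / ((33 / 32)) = 32 / 55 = 0.58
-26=-26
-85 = -85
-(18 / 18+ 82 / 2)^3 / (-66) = 12348 / 11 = 1122.55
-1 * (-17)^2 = -289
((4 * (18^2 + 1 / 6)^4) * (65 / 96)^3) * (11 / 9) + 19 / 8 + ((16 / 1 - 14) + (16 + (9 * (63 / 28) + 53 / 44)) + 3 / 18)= 475558407407764031513 / 28378791936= 16757528244.34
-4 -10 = -14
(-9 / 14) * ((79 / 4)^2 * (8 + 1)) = -505521 / 224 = -2256.79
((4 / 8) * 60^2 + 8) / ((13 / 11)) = 19888 / 13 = 1529.85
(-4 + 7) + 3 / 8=27 / 8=3.38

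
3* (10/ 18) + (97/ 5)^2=28352/ 75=378.03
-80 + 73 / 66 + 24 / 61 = -316043 / 4026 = -78.50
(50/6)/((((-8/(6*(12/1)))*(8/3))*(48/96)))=-225/4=-56.25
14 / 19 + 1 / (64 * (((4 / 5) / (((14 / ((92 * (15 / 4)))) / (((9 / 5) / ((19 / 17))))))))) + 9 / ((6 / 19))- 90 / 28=4676923901 / 179722368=26.02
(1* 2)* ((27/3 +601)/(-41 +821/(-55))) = -16775/769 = -21.81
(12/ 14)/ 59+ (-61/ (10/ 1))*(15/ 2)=-45.74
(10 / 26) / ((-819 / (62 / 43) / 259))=-11470 / 65403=-0.18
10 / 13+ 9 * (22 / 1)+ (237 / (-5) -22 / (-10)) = 9982 / 65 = 153.57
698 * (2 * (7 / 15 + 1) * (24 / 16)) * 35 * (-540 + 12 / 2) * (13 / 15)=-248736488 / 5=-49747297.60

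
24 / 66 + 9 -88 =-865 / 11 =-78.64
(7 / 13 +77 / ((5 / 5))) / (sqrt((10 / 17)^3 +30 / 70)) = 17136 * sqrt(2586941) / 282607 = 97.53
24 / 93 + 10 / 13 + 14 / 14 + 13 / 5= 9324 / 2015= 4.63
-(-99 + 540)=-441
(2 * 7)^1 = 14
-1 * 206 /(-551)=206 /551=0.37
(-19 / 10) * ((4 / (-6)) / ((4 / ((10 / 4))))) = 19 / 24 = 0.79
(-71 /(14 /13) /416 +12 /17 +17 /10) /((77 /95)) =1626039 /586432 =2.77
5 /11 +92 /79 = 1407 /869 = 1.62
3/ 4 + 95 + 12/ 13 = 5027/ 52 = 96.67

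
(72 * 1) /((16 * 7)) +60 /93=559 /434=1.29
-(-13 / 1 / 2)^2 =-169 / 4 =-42.25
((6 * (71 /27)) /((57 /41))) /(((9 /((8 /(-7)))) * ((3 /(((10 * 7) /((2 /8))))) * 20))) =-93152 /13851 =-6.73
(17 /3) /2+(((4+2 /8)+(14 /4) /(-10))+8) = 221 /15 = 14.73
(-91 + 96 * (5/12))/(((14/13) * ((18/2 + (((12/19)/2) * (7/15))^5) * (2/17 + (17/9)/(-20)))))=-603781265531250/2662422202531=-226.78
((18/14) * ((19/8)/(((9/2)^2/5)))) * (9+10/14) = 3230/441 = 7.32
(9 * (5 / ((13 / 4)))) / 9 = 20 / 13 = 1.54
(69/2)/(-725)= -69/1450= -0.05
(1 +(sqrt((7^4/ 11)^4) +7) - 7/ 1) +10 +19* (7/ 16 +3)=92384557/ 1936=47719.30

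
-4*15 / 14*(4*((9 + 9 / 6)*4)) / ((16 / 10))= -450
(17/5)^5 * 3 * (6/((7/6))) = 153344556/21875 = 7010.04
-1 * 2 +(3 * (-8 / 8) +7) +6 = 8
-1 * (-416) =416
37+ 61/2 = 135/2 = 67.50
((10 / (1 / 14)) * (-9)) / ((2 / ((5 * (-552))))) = 1738800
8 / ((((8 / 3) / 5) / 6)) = 90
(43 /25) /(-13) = -43 /325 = -0.13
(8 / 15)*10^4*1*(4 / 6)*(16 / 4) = 128000 / 9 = 14222.22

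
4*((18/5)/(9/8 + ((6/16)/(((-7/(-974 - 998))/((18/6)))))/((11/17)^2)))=54208/2853775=0.02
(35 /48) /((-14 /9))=-15 /32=-0.47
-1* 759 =-759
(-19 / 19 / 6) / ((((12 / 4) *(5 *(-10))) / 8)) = 2 / 225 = 0.01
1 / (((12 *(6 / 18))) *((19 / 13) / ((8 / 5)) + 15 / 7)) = 182 / 2225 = 0.08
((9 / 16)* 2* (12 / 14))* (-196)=-189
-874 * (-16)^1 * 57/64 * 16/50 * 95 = 1893084/5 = 378616.80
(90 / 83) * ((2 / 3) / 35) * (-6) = -0.12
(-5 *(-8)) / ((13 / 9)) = 360 / 13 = 27.69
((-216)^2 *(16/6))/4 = 31104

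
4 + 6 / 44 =91 / 22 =4.14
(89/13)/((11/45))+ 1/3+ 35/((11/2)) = 14888/429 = 34.70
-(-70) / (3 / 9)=210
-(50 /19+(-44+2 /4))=1553 /38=40.87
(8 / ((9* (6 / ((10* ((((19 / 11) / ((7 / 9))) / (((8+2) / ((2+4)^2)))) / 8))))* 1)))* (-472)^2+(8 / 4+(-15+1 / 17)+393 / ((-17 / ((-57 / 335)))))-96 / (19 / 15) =2747416558043 / 8331785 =329751.25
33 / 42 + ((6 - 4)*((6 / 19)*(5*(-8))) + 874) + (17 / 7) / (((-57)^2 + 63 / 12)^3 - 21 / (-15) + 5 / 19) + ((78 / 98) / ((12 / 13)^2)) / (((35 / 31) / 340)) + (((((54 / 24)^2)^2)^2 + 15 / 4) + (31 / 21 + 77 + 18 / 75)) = 4184032164622830829462331659 / 2237298750812613671321600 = 1870.13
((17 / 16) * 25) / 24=425 / 384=1.11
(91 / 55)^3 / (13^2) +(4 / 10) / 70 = 37868 / 1164625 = 0.03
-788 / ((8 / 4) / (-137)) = 53978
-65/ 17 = -3.82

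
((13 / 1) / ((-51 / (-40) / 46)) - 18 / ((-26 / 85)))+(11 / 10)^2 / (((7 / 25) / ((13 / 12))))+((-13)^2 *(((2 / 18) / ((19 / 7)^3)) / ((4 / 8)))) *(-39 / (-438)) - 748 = -24013263257863 / 111541496976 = -215.29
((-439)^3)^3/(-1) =605592770801153705930359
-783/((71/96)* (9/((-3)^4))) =-676512/71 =-9528.34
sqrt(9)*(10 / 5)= 6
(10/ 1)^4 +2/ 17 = 10000.12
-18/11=-1.64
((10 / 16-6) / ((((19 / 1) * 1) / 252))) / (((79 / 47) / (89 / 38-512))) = 2465864541 / 114076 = 21615.98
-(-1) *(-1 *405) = -405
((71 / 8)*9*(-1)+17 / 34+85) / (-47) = -45 / 376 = -0.12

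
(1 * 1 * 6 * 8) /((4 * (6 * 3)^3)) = 1 /486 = 0.00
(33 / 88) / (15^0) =3 / 8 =0.38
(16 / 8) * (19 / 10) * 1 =19 / 5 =3.80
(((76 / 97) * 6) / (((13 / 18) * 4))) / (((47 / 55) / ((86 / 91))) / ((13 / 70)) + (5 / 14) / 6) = 81530064 / 246925237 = 0.33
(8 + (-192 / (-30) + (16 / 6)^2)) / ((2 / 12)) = 1936 / 15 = 129.07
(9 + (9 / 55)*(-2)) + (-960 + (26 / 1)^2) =-15143 / 55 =-275.33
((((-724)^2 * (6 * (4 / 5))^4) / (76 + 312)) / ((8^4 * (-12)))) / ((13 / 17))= -15037299 / 788125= -19.08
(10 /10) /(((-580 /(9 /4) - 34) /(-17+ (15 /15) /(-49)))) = 3753 /64337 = 0.06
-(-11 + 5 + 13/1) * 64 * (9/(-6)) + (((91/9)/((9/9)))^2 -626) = 12007/81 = 148.23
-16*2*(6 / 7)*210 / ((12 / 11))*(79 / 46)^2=-8238120 / 529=-15573.01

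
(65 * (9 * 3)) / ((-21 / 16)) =-9360 / 7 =-1337.14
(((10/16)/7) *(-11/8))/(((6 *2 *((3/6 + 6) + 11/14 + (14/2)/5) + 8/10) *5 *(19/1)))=-0.00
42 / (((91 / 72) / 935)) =403920 / 13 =31070.77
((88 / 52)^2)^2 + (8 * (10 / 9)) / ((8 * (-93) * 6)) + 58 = 4747640929 / 71716671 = 66.20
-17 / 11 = -1.55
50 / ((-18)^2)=25 / 162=0.15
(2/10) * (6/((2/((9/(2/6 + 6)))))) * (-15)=-243/19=-12.79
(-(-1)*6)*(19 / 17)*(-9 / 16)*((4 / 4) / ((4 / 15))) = -7695 / 544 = -14.15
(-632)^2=399424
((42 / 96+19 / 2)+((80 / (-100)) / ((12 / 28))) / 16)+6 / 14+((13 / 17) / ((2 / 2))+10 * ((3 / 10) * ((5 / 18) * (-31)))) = -141079 / 9520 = -14.82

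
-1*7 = -7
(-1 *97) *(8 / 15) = -776 / 15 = -51.73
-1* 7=-7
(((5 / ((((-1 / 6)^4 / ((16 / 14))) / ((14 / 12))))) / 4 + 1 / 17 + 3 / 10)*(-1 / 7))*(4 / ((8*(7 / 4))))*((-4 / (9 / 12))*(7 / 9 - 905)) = -425239.61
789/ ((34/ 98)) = 38661/ 17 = 2274.18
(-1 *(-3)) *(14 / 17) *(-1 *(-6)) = 252 / 17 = 14.82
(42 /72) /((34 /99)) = 231 /136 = 1.70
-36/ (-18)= 2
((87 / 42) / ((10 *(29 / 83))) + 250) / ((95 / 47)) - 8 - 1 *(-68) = 2446901 / 13300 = 183.98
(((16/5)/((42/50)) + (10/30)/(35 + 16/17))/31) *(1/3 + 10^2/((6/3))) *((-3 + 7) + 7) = 27129113/397761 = 68.20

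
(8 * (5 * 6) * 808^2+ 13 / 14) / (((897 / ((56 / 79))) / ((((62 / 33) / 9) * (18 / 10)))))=544018517144 / 11692395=46527.55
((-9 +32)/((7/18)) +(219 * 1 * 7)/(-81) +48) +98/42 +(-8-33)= 9365/189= 49.55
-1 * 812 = -812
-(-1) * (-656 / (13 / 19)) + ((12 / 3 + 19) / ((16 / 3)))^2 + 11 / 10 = -15626151 / 16640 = -939.07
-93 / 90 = -31 / 30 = -1.03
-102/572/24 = -17/2288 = -0.01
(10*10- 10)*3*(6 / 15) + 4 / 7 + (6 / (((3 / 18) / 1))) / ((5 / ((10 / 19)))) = 14944 / 133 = 112.36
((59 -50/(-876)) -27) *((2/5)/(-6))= -14041/6570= -2.14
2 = 2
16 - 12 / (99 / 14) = 472 / 33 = 14.30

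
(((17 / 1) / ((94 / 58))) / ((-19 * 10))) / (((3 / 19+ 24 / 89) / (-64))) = 1404064 / 169905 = 8.26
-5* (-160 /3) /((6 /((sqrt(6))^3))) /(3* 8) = 100* sqrt(6) /9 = 27.22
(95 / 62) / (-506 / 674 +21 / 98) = -224105 / 78461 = -2.86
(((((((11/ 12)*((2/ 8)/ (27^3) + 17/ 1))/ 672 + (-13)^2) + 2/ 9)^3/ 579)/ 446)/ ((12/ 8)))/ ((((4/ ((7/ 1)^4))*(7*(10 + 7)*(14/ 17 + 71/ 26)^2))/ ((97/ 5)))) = 345751028045966079799378141487662179031/ 3566468105971350575943607758901739520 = 96.94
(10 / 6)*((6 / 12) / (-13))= -5 / 78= -0.06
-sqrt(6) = -2.45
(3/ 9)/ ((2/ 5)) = 5/ 6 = 0.83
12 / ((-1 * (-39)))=4 / 13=0.31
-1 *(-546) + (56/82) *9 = 22638/41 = 552.15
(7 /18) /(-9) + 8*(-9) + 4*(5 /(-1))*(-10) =127.96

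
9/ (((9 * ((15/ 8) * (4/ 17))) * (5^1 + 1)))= 17/ 45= 0.38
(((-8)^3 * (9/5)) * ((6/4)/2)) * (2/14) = -3456/35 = -98.74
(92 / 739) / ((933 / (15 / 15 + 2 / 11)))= 1196 / 7584357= 0.00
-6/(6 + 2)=-3/4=-0.75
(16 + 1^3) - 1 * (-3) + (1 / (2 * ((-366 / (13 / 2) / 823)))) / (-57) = 1679659 / 83448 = 20.13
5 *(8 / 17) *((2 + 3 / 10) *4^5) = 94208 / 17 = 5541.65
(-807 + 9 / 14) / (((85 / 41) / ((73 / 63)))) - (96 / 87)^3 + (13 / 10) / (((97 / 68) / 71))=-22898527440283 / 59119667670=-387.33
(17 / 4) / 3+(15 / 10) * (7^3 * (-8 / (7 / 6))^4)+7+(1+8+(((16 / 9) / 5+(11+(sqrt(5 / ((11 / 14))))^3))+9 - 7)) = 70 * sqrt(770) / 121+1433311093 / 1260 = 1137564.54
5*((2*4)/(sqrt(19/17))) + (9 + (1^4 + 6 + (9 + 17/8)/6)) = 857/48 + 40*sqrt(323)/19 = 55.69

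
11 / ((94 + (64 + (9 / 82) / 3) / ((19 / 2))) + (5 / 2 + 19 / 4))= 34276 / 336499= 0.10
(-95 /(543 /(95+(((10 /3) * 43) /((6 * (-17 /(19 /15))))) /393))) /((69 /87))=-47209536740 /2252853243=-20.96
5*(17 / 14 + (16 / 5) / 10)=537 / 70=7.67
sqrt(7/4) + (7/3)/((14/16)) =sqrt(7)/2 + 8/3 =3.99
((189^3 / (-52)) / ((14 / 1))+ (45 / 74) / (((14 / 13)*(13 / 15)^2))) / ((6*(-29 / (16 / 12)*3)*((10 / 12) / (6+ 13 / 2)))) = 355.29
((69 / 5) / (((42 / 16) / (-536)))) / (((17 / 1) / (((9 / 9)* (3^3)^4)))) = -52412837184 / 595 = -88088801.99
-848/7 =-121.14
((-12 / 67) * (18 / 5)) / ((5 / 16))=-3456 / 1675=-2.06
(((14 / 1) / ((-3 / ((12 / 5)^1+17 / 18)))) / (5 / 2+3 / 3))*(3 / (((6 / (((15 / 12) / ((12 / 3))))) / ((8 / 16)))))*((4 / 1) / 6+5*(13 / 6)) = -4.01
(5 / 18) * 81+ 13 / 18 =209 / 9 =23.22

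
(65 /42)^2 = 2.40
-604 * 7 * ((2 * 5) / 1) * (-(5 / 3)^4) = 26425000 / 81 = 326234.57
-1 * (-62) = 62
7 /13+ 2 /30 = 118 /195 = 0.61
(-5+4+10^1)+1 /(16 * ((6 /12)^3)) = 19 /2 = 9.50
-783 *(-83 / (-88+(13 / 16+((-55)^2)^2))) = 1039824 / 146408605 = 0.01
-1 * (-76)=76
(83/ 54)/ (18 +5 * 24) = 83/ 7452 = 0.01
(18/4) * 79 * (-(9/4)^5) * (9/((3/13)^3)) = -30746164761/2048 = -15012775.76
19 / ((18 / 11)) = 209 / 18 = 11.61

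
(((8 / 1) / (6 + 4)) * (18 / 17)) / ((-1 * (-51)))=24 / 1445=0.02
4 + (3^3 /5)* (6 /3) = 74 /5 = 14.80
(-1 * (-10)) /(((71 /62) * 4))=155 /71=2.18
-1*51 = -51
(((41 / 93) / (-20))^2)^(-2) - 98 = 11968555235422 / 2825761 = 4235515.76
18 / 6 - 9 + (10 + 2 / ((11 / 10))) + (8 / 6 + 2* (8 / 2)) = 15.15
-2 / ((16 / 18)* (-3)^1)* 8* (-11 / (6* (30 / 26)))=-143 / 15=-9.53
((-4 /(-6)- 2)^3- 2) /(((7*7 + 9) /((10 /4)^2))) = -1475 /3132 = -0.47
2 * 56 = 112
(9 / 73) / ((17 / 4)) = 36 / 1241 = 0.03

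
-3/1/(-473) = 3/473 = 0.01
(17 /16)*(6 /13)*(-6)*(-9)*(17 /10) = 23409 /520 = 45.02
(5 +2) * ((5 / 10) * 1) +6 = 19 / 2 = 9.50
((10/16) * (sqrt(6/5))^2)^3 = 27/64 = 0.42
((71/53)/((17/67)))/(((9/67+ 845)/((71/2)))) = 22629049/102036448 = 0.22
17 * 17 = 289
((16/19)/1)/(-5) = -16/95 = -0.17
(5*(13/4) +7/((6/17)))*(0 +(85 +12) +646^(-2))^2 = 709514798931177097/2089831726272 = 339508.10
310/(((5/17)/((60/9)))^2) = 1433440/9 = 159271.11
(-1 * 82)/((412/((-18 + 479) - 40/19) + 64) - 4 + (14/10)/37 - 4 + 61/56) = -7406964880/5241324883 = -1.41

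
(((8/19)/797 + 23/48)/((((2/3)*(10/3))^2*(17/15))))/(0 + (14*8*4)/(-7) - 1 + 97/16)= -0.00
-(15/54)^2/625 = -1/8100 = -0.00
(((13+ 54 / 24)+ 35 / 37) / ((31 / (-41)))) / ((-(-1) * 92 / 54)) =-2653479 / 211048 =-12.57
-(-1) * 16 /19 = 16 /19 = 0.84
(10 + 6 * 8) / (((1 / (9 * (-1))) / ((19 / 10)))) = -4959 / 5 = -991.80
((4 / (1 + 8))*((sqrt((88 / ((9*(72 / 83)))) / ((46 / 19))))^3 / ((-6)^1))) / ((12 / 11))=-0.68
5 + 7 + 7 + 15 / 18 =119 / 6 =19.83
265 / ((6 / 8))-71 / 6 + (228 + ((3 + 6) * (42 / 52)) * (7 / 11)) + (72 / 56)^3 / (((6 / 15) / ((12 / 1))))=31287710 / 49049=637.89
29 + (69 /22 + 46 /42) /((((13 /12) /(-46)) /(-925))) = 166233.30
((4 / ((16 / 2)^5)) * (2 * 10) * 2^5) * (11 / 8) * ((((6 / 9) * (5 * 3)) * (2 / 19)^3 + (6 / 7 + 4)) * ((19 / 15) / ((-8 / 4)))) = -0.33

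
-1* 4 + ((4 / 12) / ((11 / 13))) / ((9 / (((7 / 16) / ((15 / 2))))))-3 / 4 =-169199 / 35640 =-4.75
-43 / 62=-0.69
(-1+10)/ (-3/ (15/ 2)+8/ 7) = 12.12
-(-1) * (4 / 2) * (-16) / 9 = -32 / 9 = -3.56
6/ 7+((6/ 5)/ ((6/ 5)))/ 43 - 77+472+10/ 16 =954785/ 2408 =396.51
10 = 10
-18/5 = -3.60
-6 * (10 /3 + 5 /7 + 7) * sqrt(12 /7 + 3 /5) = -4176 * sqrt(35) /245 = -100.84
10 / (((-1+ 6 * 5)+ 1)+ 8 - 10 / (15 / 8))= 15 / 49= 0.31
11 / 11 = 1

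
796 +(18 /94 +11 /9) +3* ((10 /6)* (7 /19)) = 6423619 /8037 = 799.26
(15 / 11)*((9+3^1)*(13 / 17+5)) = 17640 / 187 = 94.33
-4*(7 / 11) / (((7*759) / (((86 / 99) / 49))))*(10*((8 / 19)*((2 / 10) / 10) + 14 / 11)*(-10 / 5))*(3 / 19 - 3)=-18421888 / 29783234635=-0.00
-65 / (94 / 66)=-2145 / 47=-45.64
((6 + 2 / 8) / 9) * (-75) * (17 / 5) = -2125 / 12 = -177.08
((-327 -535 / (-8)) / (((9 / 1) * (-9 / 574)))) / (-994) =-85321 / 46008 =-1.85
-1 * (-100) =100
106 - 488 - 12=-394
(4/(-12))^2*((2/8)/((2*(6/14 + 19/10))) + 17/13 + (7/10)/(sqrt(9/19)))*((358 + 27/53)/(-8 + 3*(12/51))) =-3727293163/501338448 - 2261119*sqrt(19)/1774440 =-12.99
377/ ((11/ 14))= 5278/ 11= 479.82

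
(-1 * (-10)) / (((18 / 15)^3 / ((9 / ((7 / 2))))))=625 / 42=14.88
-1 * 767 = -767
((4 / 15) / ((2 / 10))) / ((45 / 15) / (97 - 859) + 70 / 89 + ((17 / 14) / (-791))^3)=61399845235083488 / 36037710907473759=1.70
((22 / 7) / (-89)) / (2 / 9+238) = -99 / 667856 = -0.00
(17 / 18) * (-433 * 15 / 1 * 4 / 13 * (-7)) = 515270 / 39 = 13212.05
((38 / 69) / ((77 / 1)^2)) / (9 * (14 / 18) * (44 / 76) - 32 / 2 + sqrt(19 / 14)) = -327788 / 41760270321 - 13718 * sqrt(266) / 292321892247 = -0.00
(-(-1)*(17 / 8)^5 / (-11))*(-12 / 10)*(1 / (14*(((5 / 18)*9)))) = 4259571 / 31539200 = 0.14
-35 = -35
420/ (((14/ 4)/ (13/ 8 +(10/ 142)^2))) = 985995/ 5041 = 195.60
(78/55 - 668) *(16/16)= -36662/55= -666.58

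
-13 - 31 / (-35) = -12.11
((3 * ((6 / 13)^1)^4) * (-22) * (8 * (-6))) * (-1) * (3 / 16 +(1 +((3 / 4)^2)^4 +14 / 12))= -1289805363 / 3655808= -352.81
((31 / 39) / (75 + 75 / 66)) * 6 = 1364 / 21775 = 0.06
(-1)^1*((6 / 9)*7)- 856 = -2582 / 3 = -860.67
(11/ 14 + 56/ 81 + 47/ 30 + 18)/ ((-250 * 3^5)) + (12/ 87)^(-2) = 72420660853/ 1377810000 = 52.56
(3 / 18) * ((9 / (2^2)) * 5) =15 / 8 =1.88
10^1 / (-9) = -10 / 9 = -1.11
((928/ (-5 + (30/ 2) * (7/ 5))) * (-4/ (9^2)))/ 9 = -232/ 729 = -0.32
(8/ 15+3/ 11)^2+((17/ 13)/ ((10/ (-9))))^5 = -65031789588377/ 40433807700000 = -1.61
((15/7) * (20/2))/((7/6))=900/49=18.37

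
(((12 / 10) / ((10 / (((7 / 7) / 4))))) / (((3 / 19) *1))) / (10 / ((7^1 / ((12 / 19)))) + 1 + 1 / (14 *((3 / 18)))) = 2527 / 31000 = 0.08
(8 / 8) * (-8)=-8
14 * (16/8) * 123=3444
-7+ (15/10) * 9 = 13/2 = 6.50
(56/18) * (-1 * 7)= -196/9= -21.78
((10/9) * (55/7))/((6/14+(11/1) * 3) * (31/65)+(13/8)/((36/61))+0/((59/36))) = 88000/188459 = 0.47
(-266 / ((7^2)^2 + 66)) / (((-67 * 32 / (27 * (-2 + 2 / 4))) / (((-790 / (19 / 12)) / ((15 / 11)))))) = 0.75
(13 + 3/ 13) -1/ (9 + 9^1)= 3083/ 234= 13.18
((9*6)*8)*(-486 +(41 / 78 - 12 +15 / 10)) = -2785392 / 13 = -214260.92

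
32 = 32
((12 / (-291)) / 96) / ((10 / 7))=-7 / 23280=-0.00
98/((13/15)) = 1470/13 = 113.08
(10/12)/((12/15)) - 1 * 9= -191/24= -7.96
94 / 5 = 18.80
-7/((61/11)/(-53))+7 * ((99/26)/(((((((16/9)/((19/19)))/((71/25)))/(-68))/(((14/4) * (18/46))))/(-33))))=955189001921/7295600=130926.72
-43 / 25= -1.72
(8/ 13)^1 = 0.62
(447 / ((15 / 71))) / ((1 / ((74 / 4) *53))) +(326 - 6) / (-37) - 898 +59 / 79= 60612380227 / 29230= 2073636.00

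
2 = 2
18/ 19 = 0.95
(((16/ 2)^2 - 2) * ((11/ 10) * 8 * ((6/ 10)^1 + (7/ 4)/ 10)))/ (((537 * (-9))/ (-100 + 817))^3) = -144314435749/ 104526553275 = -1.38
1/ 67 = 0.01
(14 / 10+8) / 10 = 47 / 50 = 0.94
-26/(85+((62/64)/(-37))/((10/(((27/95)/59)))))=-1725443200/5640871163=-0.31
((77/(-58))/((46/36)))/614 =-693/409538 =-0.00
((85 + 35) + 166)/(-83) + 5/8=-1873/664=-2.82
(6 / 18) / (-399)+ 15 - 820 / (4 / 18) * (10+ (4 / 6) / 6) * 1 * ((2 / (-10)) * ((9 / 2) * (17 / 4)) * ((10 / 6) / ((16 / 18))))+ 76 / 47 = 267599.27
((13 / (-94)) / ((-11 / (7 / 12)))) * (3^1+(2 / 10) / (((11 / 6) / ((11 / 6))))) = 0.02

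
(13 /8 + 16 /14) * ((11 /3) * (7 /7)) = 1705 /168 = 10.15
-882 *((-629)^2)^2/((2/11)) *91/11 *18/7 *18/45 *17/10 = -274603425221936538/25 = -10984137008877461.52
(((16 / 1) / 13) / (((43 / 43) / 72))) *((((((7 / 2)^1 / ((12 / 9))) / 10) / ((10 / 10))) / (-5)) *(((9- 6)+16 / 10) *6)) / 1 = -208656 / 1625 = -128.40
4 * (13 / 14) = 26 / 7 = 3.71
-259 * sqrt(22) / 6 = -202.47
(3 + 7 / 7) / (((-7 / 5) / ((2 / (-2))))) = 20 / 7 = 2.86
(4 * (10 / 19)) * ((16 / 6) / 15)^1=64 / 171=0.37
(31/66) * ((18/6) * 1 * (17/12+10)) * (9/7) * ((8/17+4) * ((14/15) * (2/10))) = 80693/4675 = 17.26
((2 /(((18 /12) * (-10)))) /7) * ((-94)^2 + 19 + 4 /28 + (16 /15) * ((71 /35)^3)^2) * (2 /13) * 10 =-1969769402591888 /7527697734375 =-261.67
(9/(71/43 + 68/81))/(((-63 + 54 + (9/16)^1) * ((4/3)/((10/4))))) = -6966/8675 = -0.80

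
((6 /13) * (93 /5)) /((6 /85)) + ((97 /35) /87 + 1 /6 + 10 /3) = 9907907 /79170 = 125.15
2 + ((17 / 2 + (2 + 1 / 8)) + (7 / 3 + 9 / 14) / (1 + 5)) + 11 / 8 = 3653 / 252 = 14.50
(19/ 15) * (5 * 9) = 57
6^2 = 36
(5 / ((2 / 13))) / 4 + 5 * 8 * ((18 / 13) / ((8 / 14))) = 10925 / 104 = 105.05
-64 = -64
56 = 56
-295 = -295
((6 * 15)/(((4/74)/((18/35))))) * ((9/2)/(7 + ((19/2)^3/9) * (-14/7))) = -971028/46249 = -21.00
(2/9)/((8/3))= 1/12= 0.08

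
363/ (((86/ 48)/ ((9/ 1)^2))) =705672/ 43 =16410.98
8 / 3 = 2.67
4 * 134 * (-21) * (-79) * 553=491740872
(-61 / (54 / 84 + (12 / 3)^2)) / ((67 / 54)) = -2.95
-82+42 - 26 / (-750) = -14987 / 375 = -39.97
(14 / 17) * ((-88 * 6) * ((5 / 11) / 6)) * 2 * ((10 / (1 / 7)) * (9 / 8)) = -88200 / 17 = -5188.24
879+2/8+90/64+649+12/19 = 930415/608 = 1530.29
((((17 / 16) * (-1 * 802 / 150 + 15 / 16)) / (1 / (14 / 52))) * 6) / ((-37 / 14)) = 9163 / 3200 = 2.86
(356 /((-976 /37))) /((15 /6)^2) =-3293 /1525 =-2.16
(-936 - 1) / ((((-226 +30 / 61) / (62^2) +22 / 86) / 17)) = -40152278087 / 496954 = -80796.77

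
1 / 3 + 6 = 6.33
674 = 674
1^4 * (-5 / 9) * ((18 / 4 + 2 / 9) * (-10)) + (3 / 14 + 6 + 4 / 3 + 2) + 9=50783 / 1134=44.78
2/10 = 1/5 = 0.20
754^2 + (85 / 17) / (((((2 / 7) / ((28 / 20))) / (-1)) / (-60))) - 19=569967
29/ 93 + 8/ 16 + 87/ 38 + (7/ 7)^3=7247/ 1767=4.10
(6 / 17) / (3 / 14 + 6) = 0.06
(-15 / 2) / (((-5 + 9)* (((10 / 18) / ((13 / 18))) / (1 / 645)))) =-13 / 3440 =-0.00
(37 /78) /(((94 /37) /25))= 34225 /7332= 4.67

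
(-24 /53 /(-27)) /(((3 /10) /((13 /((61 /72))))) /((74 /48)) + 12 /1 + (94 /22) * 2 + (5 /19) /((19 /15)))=152804080 /189196870257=0.00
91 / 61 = 1.49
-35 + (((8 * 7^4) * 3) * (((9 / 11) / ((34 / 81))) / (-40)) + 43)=-5236027 / 1870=-2800.01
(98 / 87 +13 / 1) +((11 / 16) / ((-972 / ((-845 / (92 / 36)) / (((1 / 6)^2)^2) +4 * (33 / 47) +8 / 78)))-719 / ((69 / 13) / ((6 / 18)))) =646638276355 / 2376755784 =272.07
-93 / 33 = -31 / 11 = -2.82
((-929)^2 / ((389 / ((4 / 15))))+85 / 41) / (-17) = -142034699 / 4066995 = -34.92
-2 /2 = -1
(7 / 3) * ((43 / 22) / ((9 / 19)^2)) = 108661 / 5346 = 20.33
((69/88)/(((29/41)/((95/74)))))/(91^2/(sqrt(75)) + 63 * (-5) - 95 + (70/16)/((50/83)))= 0.00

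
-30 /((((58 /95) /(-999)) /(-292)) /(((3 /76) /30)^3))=-218781 /6700160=-0.03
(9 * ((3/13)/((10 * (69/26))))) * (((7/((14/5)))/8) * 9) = 81/368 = 0.22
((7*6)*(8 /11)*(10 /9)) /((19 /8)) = 8960 /627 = 14.29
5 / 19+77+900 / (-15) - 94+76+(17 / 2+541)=20853 / 38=548.76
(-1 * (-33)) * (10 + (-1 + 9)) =594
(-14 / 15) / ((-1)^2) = -14 / 15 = -0.93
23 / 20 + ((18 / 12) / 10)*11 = 14 / 5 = 2.80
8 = 8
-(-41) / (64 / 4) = 2.56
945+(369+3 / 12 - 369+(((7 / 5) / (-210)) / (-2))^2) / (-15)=1275727499 / 1350000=944.98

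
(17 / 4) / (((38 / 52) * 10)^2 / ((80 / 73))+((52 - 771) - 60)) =-11492 / 1974651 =-0.01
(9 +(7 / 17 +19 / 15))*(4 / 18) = 5446 / 2295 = 2.37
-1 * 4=-4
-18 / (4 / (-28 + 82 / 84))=3405 / 28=121.61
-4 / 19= -0.21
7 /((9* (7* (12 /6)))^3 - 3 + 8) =7 /2000381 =0.00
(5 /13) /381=5 /4953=0.00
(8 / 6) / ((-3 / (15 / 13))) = -20 / 39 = -0.51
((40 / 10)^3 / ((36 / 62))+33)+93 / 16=21461 / 144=149.03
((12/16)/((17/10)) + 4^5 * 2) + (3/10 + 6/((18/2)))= 2049.41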